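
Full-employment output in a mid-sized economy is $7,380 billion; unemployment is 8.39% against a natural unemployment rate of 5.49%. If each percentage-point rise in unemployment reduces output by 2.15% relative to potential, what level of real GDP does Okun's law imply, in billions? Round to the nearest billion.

$6,920 billion

Unemployment gap = 8.39 - 5.49 = 2.9 points, so the output gap is -2.15 × 2.9 = -6.235%.
Actual GDP = 7380 × (1 - 6.235/100) = 7380 × 0.93765 ≈ 6920 billion.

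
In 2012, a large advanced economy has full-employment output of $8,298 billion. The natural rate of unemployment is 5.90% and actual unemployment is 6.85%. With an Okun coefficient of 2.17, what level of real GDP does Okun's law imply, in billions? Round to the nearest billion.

$8,127 billion

Unemployment gap = 6.85 - 5.9 = 0.95 points, so the output gap is -2.17 × 0.95 = -2.0615%.
Actual GDP = 8298 × (1 - 2.0615/100) = 8298 × 0.979385 ≈ 8127 billion.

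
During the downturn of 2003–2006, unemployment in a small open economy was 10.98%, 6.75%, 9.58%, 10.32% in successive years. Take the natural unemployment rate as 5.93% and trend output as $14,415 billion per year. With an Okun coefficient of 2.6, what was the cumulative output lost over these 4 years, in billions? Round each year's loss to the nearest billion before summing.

Year 2003: gap = -2.6 × (10.98 - 5.93) = -13.13%, loss ≈ 14415 × 13.13/100 ≈ 1893.
Year 2004: gap = -2.6 × (6.75 - 5.93) = -2.132%, loss ≈ 14415 × 2.132/100 ≈ 307.
Year 2005: gap = -2.6 × (9.58 - 5.93) = -9.49%, loss ≈ 14415 × 9.49/100 ≈ 1368.
Year 2006: gap = -2.6 × (10.32 - 5.93) = -11.414%, loss ≈ 14415 × 11.414/100 ≈ 1645.
Total lost output = 1893 + 307 + 1368 + 1645 = 5213 billion.

$5,213 billion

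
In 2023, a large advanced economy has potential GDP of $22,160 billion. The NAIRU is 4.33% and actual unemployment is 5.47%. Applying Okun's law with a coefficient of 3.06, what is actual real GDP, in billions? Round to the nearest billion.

Unemployment gap = 5.47 - 4.33 = 1.14 points, so the output gap is -3.06 × 1.14 = -3.4884%.
Actual GDP = 22160 × (1 - 3.4884/100) = 22160 × 0.965116 ≈ 21387 billion.

$21,387 billion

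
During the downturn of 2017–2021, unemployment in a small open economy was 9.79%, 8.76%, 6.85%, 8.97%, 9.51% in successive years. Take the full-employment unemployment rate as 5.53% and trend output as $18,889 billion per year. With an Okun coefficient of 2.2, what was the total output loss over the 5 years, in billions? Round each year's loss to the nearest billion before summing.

$6,745 billion

Year 2017: gap = -2.2 × (9.79 - 5.53) = -9.372%, loss ≈ 18889 × 9.372/100 ≈ 1770.
Year 2018: gap = -2.2 × (8.76 - 5.53) = -7.106%, loss ≈ 18889 × 7.106/100 ≈ 1342.
Year 2019: gap = -2.2 × (6.85 - 5.53) = -2.904%, loss ≈ 18889 × 2.904/100 ≈ 549.
Year 2020: gap = -2.2 × (8.97 - 5.53) = -7.568%, loss ≈ 18889 × 7.568/100 ≈ 1430.
Year 2021: gap = -2.2 × (9.51 - 5.53) = -8.756%, loss ≈ 18889 × 8.756/100 ≈ 1654.
Total lost output = 1770 + 1342 + 549 + 1430 + 1654 = 6745 billion.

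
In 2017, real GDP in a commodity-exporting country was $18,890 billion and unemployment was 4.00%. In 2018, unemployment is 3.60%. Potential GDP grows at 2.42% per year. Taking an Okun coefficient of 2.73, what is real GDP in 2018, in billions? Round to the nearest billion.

$19,553 billion

Δu = 3.6 - 4 = -0.4 points.
Okun's law (growth form): g_Y = g_Y* - β × Δu = 2.42 - 2.73 × (-0.40) = 2.42 + 1.092 = 3.512%.
Real GDP in the next year = 18890 × (1 + 3.512/100) = 18890 × 1.03512 ≈ 19553 billion.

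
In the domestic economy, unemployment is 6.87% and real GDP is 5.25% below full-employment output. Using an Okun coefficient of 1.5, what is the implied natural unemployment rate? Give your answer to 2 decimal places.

3.37%

From Okun's law, u - u* = -(output gap)/β = -(-5.25)/1.5 = 3.5 points.
So u* = 6.87 - 3.5 = 3.37%.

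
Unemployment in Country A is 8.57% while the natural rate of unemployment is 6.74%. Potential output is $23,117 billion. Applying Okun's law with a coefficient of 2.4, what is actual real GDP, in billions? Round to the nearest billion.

$22,102 billion

Unemployment gap = 8.57 - 6.74 = 1.83 points, so the output gap is -2.4 × 1.83 = -4.392%.
Actual GDP = 23117 × (1 - 4.392/100) = 23117 × 0.95608 ≈ 22102 billion.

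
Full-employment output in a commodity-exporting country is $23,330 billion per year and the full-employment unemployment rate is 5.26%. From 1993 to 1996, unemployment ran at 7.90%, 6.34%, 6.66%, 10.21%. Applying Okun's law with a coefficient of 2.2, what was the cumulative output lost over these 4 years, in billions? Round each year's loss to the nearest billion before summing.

$5,169 billion

Year 1993: gap = -2.2 × (7.9 - 5.26) = -5.808%, loss ≈ 23330 × 5.808/100 ≈ 1355.
Year 1994: gap = -2.2 × (6.34 - 5.26) = -2.376%, loss ≈ 23330 × 2.376/100 ≈ 554.
Year 1995: gap = -2.2 × (6.66 - 5.26) = -3.08%, loss ≈ 23330 × 3.08/100 ≈ 719.
Year 1996: gap = -2.2 × (10.21 - 5.26) = -10.89%, loss ≈ 23330 × 10.89/100 ≈ 2541.
Total lost output = 1355 + 554 + 719 + 2541 = 5169 billion.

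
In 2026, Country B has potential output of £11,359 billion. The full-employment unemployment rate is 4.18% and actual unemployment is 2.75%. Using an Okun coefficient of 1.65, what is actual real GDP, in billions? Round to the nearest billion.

Unemployment gap = 2.75 - 4.18 = -1.43 points, so the output gap is -1.65 × (-1.43) = 2.3595%.
Actual GDP = 11359 × (1 + 2.3595/100) = 11359 × 1.023595 ≈ 11627 billion.

£11,627 billion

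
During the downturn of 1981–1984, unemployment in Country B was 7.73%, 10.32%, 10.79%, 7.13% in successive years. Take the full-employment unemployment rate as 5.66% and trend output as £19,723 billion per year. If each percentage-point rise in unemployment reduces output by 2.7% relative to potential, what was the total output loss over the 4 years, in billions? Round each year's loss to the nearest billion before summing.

£7,099 billion

Year 1981: gap = -2.7 × (7.73 - 5.66) = -5.589%, loss ≈ 19723 × 5.589/100 ≈ 1102.
Year 1982: gap = -2.7 × (10.32 - 5.66) = -12.582%, loss ≈ 19723 × 12.582/100 ≈ 2482.
Year 1983: gap = -2.7 × (10.79 - 5.66) = -13.851%, loss ≈ 19723 × 13.851/100 ≈ 2732.
Year 1984: gap = -2.7 × (7.13 - 5.66) = -3.969%, loss ≈ 19723 × 3.969/100 ≈ 783.
Total lost output = 1102 + 2482 + 2732 + 783 = 7099 billion.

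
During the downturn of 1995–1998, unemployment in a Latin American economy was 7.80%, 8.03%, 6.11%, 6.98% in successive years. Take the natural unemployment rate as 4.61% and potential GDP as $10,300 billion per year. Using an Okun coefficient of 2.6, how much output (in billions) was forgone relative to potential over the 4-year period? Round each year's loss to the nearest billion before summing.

$2,807 billion

Year 1995: gap = -2.6 × (7.8 - 4.61) = -8.294%, loss ≈ 10300 × 8.294/100 ≈ 854.
Year 1996: gap = -2.6 × (8.03 - 4.61) = -8.892%, loss ≈ 10300 × 8.892/100 ≈ 916.
Year 1997: gap = -2.6 × (6.11 - 4.61) = -3.9%, loss ≈ 10300 × 3.9/100 ≈ 402.
Year 1998: gap = -2.6 × (6.98 - 4.61) = -6.162%, loss ≈ 10300 × 6.162/100 ≈ 635.
Total lost output = 854 + 916 + 402 + 635 = 2807 billion.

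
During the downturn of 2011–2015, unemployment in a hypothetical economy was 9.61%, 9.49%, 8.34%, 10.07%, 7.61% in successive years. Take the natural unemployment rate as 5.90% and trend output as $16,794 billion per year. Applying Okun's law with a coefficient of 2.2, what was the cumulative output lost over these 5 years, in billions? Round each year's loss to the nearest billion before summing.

Year 2011: gap = -2.2 × (9.61 - 5.9) = -8.162%, loss ≈ 16794 × 8.162/100 ≈ 1371.
Year 2012: gap = -2.2 × (9.49 - 5.9) = -7.898%, loss ≈ 16794 × 7.898/100 ≈ 1326.
Year 2013: gap = -2.2 × (8.34 - 5.9) = -5.368%, loss ≈ 16794 × 5.368/100 ≈ 902.
Year 2014: gap = -2.2 × (10.07 - 5.9) = -9.174%, loss ≈ 16794 × 9.174/100 ≈ 1541.
Year 2015: gap = -2.2 × (7.61 - 5.9) = -3.762%, loss ≈ 16794 × 3.762/100 ≈ 632.
Total lost output = 1371 + 1326 + 902 + 1541 + 632 = 5772 billion.

$5,772 billion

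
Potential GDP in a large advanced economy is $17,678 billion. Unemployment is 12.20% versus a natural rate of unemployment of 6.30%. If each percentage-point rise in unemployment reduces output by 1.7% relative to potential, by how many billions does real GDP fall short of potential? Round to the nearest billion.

Output gap = -1.7 × (12.2 - 6.3) = -1.7 × 5.9 = -10.03%.
Actual GDP ≈ 17678 × 0.8997 ≈ 15905 billion, so the shortfall is 17678 - 15905 = 1773 billion.

$1,773 billion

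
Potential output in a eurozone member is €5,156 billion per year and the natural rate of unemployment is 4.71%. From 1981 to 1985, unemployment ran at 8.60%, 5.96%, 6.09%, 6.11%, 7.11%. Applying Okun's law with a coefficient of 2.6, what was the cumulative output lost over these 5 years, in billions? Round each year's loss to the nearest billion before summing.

Year 1981: gap = -2.6 × (8.6 - 4.71) = -10.114%, loss ≈ 5156 × 10.114/100 ≈ 521.
Year 1982: gap = -2.6 × (5.96 - 4.71) = -3.25%, loss ≈ 5156 × 3.25/100 ≈ 168.
Year 1983: gap = -2.6 × (6.09 - 4.71) = -3.588%, loss ≈ 5156 × 3.588/100 ≈ 185.
Year 1984: gap = -2.6 × (6.11 - 4.71) = -3.64%, loss ≈ 5156 × 3.64/100 ≈ 188.
Year 1985: gap = -2.6 × (7.11 - 4.71) = -6.24%, loss ≈ 5156 × 6.24/100 ≈ 322.
Total lost output = 521 + 168 + 185 + 188 + 322 = 1384 billion.

€1,384 billion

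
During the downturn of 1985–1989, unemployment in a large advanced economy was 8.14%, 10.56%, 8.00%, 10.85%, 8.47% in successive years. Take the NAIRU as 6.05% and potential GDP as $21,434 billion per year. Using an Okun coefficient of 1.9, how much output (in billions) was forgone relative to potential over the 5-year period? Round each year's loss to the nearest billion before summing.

Year 1985: gap = -1.9 × (8.14 - 6.05) = -3.971%, loss ≈ 21434 × 3.971/100 ≈ 851.
Year 1986: gap = -1.9 × (10.56 - 6.05) = -8.569%, loss ≈ 21434 × 8.569/100 ≈ 1837.
Year 1987: gap = -1.9 × (8 - 6.05) = -3.705%, loss ≈ 21434 × 3.705/100 ≈ 794.
Year 1988: gap = -1.9 × (10.85 - 6.05) = -9.12%, loss ≈ 21434 × 9.12/100 ≈ 1955.
Year 1989: gap = -1.9 × (8.47 - 6.05) = -4.598%, loss ≈ 21434 × 4.598/100 ≈ 986.
Total lost output = 851 + 1837 + 794 + 1955 + 986 = 6423 billion.

$6,423 billion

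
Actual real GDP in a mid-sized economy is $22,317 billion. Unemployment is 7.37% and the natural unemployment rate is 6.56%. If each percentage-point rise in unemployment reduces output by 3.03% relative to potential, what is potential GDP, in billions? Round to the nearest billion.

$22,879 billion

Unemployment gap = 7.37 - 6.56 = 0.81 points, so output gap = -3.03 × 0.81 = -2.4543%.
Since Y = Y* × (1 + gap/100), Y* = 22317/0.975457 ≈ 22879 billion.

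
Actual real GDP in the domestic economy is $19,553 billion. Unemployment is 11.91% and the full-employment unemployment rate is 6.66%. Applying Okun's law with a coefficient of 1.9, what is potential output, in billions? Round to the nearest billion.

Unemployment gap = 11.91 - 6.66 = 5.25 points, so output gap = -1.9 × 5.25 = -9.975%.
Since Y = Y* × (1 + gap/100), Y* = 19553/0.90025 ≈ 21720 billion.

$21,720 billion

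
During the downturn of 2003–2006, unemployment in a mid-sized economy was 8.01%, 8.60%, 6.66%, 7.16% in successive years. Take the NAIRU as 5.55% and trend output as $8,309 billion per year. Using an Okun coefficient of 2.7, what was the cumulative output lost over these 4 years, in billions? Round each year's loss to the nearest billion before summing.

Year 2003: gap = -2.7 × (8.01 - 5.55) = -6.642%, loss ≈ 8309 × 6.642/100 ≈ 552.
Year 2004: gap = -2.7 × (8.6 - 5.55) = -8.235%, loss ≈ 8309 × 8.235/100 ≈ 684.
Year 2005: gap = -2.7 × (6.66 - 5.55) = -2.997%, loss ≈ 8309 × 2.997/100 ≈ 249.
Year 2006: gap = -2.7 × (7.16 - 5.55) = -4.347%, loss ≈ 8309 × 4.347/100 ≈ 361.
Total lost output = 552 + 684 + 249 + 361 = 1846 billion.

$1,846 billion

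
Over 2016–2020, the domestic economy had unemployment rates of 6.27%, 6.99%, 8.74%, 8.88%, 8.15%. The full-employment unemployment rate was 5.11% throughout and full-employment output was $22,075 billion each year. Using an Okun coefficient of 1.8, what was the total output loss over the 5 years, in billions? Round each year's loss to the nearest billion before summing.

$5,356 billion

Year 2016: gap = -1.8 × (6.27 - 5.11) = -2.088%, loss ≈ 22075 × 2.088/100 ≈ 461.
Year 2017: gap = -1.8 × (6.99 - 5.11) = -3.384%, loss ≈ 22075 × 3.384/100 ≈ 747.
Year 2018: gap = -1.8 × (8.74 - 5.11) = -6.534%, loss ≈ 22075 × 6.534/100 ≈ 1442.
Year 2019: gap = -1.8 × (8.88 - 5.11) = -6.786%, loss ≈ 22075 × 6.786/100 ≈ 1498.
Year 2020: gap = -1.8 × (8.15 - 5.11) = -5.472%, loss ≈ 22075 × 5.472/100 ≈ 1208.
Total lost output = 461 + 747 + 1442 + 1498 + 1208 = 5356 billion.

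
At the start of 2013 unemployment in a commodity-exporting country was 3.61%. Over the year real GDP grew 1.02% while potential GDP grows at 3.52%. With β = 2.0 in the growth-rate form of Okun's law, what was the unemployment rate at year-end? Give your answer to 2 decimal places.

4.86%

Growth-rate Okun's law: g_Y = g_Y* - β × Δu, so Δu = (g_Y* - g_Y)/β.
Δu = (3.52 - 1.02)/2.0 = 2.5/2.0 = 1.25 percentage points.
Year-end unemployment = 3.61 + 1.25 = 4.86%.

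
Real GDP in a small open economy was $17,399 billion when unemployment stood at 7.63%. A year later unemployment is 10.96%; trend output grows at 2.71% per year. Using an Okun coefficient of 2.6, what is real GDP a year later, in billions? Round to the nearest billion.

$16,364 billion

Δu = 10.96 - 7.63 = 3.33 points.
Okun's law (growth form): g_Y = g_Y* - β × Δu = 2.71 - 2.6 × (3.33) = 2.71 - 8.658 = -5.948%.
Real GDP in the next year = 17399 × (1 - 5.948/100) = 17399 × 0.94052 ≈ 16364 billion.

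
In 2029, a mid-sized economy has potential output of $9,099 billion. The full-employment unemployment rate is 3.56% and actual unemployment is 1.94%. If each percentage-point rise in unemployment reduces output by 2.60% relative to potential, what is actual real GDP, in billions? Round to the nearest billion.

$9,482 billion

Unemployment gap = 1.94 - 3.56 = -1.62 points, so the output gap is -2.6 × (-1.62) = 4.212%.
Actual GDP = 9099 × (1 + 4.212/100) = 9099 × 1.04212 ≈ 9482 billion.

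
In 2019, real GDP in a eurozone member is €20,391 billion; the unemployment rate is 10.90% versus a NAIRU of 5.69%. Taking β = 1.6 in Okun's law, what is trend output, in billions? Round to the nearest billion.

Unemployment gap = 10.9 - 5.69 = 5.21 points, so output gap = -1.6 × 5.21 = -8.336%.
Since Y = Y* × (1 + gap/100), Y* = 20391/0.91664 ≈ 22245 billion.

€22,245 billion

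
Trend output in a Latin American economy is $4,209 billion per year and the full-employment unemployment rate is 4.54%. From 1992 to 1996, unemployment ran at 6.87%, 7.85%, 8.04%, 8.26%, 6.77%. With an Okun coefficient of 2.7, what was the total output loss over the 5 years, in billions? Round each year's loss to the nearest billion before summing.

Year 1992: gap = -2.7 × (6.87 - 4.54) = -6.291%, loss ≈ 4209 × 6.291/100 ≈ 265.
Year 1993: gap = -2.7 × (7.85 - 4.54) = -8.937%, loss ≈ 4209 × 8.937/100 ≈ 376.
Year 1994: gap = -2.7 × (8.04 - 4.54) = -9.45%, loss ≈ 4209 × 9.45/100 ≈ 398.
Year 1995: gap = -2.7 × (8.26 - 4.54) = -10.044%, loss ≈ 4209 × 10.044/100 ≈ 423.
Year 1996: gap = -2.7 × (6.77 - 4.54) = -6.021%, loss ≈ 4209 × 6.021/100 ≈ 253.
Total lost output = 265 + 376 + 398 + 423 + 253 = 1715 billion.

$1,715 billion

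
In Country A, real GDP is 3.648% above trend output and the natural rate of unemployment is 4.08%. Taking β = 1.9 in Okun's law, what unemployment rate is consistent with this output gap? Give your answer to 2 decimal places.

2.16%

From Okun's law, u - u* = -(output gap)/β = -(3.648)/1.9 = -1.92 points.
So u = 4.08 - 1.92 = 2.16%.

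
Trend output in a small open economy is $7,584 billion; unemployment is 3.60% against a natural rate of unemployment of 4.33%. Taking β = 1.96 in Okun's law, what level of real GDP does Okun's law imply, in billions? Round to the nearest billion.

Unemployment gap = 3.6 - 4.33 = -0.73 points, so the output gap is -1.96 × (-0.73) = 1.4308%.
Actual GDP = 7584 × (1 + 1.4308/100) = 7584 × 1.014308 ≈ 7693 billion.

$7,693 billion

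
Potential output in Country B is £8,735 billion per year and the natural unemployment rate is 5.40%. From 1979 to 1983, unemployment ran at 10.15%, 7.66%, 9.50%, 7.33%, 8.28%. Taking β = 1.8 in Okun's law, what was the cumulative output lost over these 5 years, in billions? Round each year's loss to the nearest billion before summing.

Year 1979: gap = -1.8 × (10.15 - 5.4) = -8.55%, loss ≈ 8735 × 8.55/100 ≈ 747.
Year 1980: gap = -1.8 × (7.66 - 5.4) = -4.068%, loss ≈ 8735 × 4.068/100 ≈ 355.
Year 1981: gap = -1.8 × (9.5 - 5.4) = -7.38%, loss ≈ 8735 × 7.38/100 ≈ 645.
Year 1982: gap = -1.8 × (7.33 - 5.4) = -3.474%, loss ≈ 8735 × 3.474/100 ≈ 303.
Year 1983: gap = -1.8 × (8.28 - 5.4) = -5.184%, loss ≈ 8735 × 5.184/100 ≈ 453.
Total lost output = 747 + 355 + 645 + 303 + 453 = 2503 billion.

£2,503 billion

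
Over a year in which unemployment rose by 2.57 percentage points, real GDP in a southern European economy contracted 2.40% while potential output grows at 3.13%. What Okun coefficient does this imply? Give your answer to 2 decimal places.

β ≈ 2.15

Growth form: g_Y = g_Y* - β × Δu, so β = (g_Y* - g_Y)/Δu.
β = (3.13 + 2.4)/2.57 = 5.53/2.57 = 2.15.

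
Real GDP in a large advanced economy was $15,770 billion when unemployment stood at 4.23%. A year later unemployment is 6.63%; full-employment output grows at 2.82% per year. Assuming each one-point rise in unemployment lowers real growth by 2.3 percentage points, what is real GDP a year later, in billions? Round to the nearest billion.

Δu = 6.63 - 4.23 = 2.4 points.
Okun's law (growth form): g_Y = g_Y* - β × Δu = 2.82 - 2.3 × (2.40) = 2.82 - 5.52 = -2.7%.
Real GDP in the next year = 15770 × (1 - 2.7/100) = 15770 × 0.973 ≈ 15344 billion.

$15,344 billion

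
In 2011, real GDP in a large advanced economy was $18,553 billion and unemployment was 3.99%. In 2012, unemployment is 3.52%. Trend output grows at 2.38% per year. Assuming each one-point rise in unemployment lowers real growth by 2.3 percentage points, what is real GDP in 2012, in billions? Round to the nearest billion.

Δu = 3.52 - 3.99 = -0.47 points.
Okun's law (growth form): g_Y = g_Y* - β × Δu = 2.38 - 2.3 × (-0.47) = 2.38 + 1.081 = 3.461%.
Real GDP in the next year = 18553 × (1 + 3.461/100) = 18553 × 1.03461 ≈ 19195 billion.

$19,195 billion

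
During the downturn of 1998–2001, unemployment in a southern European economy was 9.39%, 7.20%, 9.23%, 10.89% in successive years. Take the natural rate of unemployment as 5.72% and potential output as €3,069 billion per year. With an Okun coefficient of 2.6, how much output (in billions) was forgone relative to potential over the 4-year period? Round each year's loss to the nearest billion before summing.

Year 1998: gap = -2.6 × (9.39 - 5.72) = -9.542%, loss ≈ 3069 × 9.542/100 ≈ 293.
Year 1999: gap = -2.6 × (7.2 - 5.72) = -3.848%, loss ≈ 3069 × 3.848/100 ≈ 118.
Year 2000: gap = -2.6 × (9.23 - 5.72) = -9.126%, loss ≈ 3069 × 9.126/100 ≈ 280.
Year 2001: gap = -2.6 × (10.89 - 5.72) = -13.442%, loss ≈ 3069 × 13.442/100 ≈ 413.
Total lost output = 293 + 118 + 280 + 413 = 1104 billion.

€1,104 billion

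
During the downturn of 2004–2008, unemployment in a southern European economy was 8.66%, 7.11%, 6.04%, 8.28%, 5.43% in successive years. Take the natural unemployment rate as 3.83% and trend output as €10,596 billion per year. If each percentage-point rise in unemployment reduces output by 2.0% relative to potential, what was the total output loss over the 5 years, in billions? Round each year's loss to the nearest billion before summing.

Year 2004: gap = -2.0 × (8.66 - 3.83) = -9.66%, loss ≈ 10596 × 9.66/100 ≈ 1024.
Year 2005: gap = -2.0 × (7.11 - 3.83) = -6.56%, loss ≈ 10596 × 6.56/100 ≈ 695.
Year 2006: gap = -2.0 × (6.04 - 3.83) = -4.42%, loss ≈ 10596 × 4.42/100 ≈ 468.
Year 2007: gap = -2.0 × (8.28 - 3.83) = -8.9%, loss ≈ 10596 × 8.9/100 ≈ 943.
Year 2008: gap = -2.0 × (5.43 - 3.83) = -3.2%, loss ≈ 10596 × 3.2/100 ≈ 339.
Total lost output = 1024 + 695 + 468 + 943 + 339 = 3469 billion.

€3,469 billion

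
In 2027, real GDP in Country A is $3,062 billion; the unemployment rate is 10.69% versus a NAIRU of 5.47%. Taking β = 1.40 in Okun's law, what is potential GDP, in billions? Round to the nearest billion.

$3,303 billion

Unemployment gap = 10.69 - 5.47 = 5.22 points, so output gap = -1.4 × 5.22 = -7.308%.
Since Y = Y* × (1 + gap/100), Y* = 3062/0.92692 ≈ 3303 billion.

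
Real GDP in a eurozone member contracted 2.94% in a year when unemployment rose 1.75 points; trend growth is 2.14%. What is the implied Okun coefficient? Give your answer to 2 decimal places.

Growth form: g_Y = g_Y* - β × Δu, so β = (g_Y* - g_Y)/Δu.
β = (2.14 + 2.94)/1.75 = 5.08/1.75 = 2.90.

β ≈ 2.90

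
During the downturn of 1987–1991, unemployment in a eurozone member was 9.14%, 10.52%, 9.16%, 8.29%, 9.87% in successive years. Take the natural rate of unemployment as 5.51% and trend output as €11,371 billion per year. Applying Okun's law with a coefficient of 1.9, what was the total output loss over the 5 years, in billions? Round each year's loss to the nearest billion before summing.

Year 1987: gap = -1.9 × (9.14 - 5.51) = -6.897%, loss ≈ 11371 × 6.897/100 ≈ 784.
Year 1988: gap = -1.9 × (10.52 - 5.51) = -9.519%, loss ≈ 11371 × 9.519/100 ≈ 1082.
Year 1989: gap = -1.9 × (9.16 - 5.51) = -6.935%, loss ≈ 11371 × 6.935/100 ≈ 789.
Year 1990: gap = -1.9 × (8.29 - 5.51) = -5.282%, loss ≈ 11371 × 5.282/100 ≈ 601.
Year 1991: gap = -1.9 × (9.87 - 5.51) = -8.284%, loss ≈ 11371 × 8.284/100 ≈ 942.
Total lost output = 784 + 1082 + 789 + 601 + 942 = 4198 billion.

€4,198 billion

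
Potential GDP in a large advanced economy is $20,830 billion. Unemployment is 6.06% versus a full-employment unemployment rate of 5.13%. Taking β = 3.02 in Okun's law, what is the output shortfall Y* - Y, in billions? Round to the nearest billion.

$585 billion

Output gap = -3.02 × (6.06 - 5.13) = -3.02 × 0.93 = -2.8086%.
Actual GDP ≈ 20830 × 0.971914 ≈ 20245 billion, so the shortfall is 20830 - 20245 = 585 billion.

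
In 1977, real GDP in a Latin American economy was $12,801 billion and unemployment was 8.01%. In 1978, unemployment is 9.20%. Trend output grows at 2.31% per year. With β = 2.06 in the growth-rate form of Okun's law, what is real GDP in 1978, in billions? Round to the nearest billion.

$12,783 billion

Δu = 9.2 - 8.01 = 1.19 points.
Okun's law (growth form): g_Y = g_Y* - β × Δu = 2.31 - 2.06 × (1.19) = 2.31 - 2.4514 = -0.1414%.
Real GDP in the next year = 12801 × (1 - 0.1414/100) = 12801 × 0.998586 ≈ 12783 billion.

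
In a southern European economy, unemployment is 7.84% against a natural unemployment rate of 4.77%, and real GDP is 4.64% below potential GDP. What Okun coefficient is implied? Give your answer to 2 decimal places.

Okun's law: output gap = -β × (u - u*).
-4.64 = -β × (7.84 - 4.77) = -β × 3.07, so β = 4.64/3.07 = 1.51.

β ≈ 1.51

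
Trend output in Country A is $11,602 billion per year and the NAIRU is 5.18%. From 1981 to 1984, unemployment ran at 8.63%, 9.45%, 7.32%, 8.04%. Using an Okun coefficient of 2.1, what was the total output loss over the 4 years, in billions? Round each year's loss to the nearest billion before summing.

$3,099 billion

Year 1981: gap = -2.1 × (8.63 - 5.18) = -7.245%, loss ≈ 11602 × 7.245/100 ≈ 841.
Year 1982: gap = -2.1 × (9.45 - 5.18) = -8.967%, loss ≈ 11602 × 8.967/100 ≈ 1040.
Year 1983: gap = -2.1 × (7.32 - 5.18) = -4.494%, loss ≈ 11602 × 4.494/100 ≈ 521.
Year 1984: gap = -2.1 × (8.04 - 5.18) = -6.006%, loss ≈ 11602 × 6.006/100 ≈ 697.
Total lost output = 841 + 1040 + 521 + 697 = 3099 billion.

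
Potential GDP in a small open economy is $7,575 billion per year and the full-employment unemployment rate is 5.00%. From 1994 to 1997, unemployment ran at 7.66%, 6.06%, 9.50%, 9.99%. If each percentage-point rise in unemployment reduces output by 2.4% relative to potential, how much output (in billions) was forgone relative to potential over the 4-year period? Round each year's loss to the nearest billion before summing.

Year 1994: gap = -2.4 × (7.66 - 5) = -6.384%, loss ≈ 7575 × 6.384/100 ≈ 484.
Year 1995: gap = -2.4 × (6.06 - 5) = -2.544%, loss ≈ 7575 × 2.544/100 ≈ 193.
Year 1996: gap = -2.4 × (9.5 - 5) = -10.8%, loss ≈ 7575 × 10.8/100 ≈ 818.
Year 1997: gap = -2.4 × (9.99 - 5) = -11.976%, loss ≈ 7575 × 11.976/100 ≈ 907.
Total lost output = 484 + 193 + 818 + 907 = 2402 billion.

$2,402 billion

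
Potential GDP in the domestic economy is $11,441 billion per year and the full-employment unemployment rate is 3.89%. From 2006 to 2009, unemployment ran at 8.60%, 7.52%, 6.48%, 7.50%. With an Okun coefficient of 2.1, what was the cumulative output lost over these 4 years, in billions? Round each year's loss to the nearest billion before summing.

$3,493 billion

Year 2006: gap = -2.1 × (8.6 - 3.89) = -9.891%, loss ≈ 11441 × 9.891/100 ≈ 1132.
Year 2007: gap = -2.1 × (7.52 - 3.89) = -7.623%, loss ≈ 11441 × 7.623/100 ≈ 872.
Year 2008: gap = -2.1 × (6.48 - 3.89) = -5.439%, loss ≈ 11441 × 5.439/100 ≈ 622.
Year 2009: gap = -2.1 × (7.5 - 3.89) = -7.581%, loss ≈ 11441 × 7.581/100 ≈ 867.
Total lost output = 1132 + 872 + 622 + 867 = 3493 billion.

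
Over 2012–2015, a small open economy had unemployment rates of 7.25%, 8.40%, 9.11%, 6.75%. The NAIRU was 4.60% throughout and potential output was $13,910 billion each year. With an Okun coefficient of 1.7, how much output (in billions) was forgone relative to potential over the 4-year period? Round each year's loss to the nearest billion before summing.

$3,100 billion

Year 2012: gap = -1.7 × (7.25 - 4.6) = -4.505%, loss ≈ 13910 × 4.505/100 ≈ 627.
Year 2013: gap = -1.7 × (8.4 - 4.6) = -6.46%, loss ≈ 13910 × 6.46/100 ≈ 899.
Year 2014: gap = -1.7 × (9.11 - 4.6) = -7.667%, loss ≈ 13910 × 7.667/100 ≈ 1066.
Year 2015: gap = -1.7 × (6.75 - 4.6) = -3.655%, loss ≈ 13910 × 3.655/100 ≈ 508.
Total lost output = 627 + 899 + 1066 + 508 = 3100 billion.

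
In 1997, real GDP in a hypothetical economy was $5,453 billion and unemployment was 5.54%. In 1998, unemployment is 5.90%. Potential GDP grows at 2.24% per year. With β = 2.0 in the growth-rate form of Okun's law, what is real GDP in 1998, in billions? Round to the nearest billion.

$5,536 billion

Δu = 5.9 - 5.54 = 0.36 points.
Okun's law (growth form): g_Y = g_Y* - β × Δu = 2.24 - 2.0 × (0.36) = 2.24 - 0.72 = 1.52%.
Real GDP in the next year = 5453 × (1 + 1.52/100) = 5453 × 1.0152 ≈ 5536 billion.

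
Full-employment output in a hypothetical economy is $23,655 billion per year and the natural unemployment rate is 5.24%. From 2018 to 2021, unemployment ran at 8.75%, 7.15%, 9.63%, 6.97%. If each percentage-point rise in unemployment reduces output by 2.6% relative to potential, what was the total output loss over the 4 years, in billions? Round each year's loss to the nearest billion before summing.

$7,098 billion

Year 2018: gap = -2.6 × (8.75 - 5.24) = -9.126%, loss ≈ 23655 × 9.126/100 ≈ 2159.
Year 2019: gap = -2.6 × (7.15 - 5.24) = -4.966%, loss ≈ 23655 × 4.966/100 ≈ 1175.
Year 2020: gap = -2.6 × (9.63 - 5.24) = -11.414%, loss ≈ 23655 × 11.414/100 ≈ 2700.
Year 2021: gap = -2.6 × (6.97 - 5.24) = -4.498%, loss ≈ 23655 × 4.498/100 ≈ 1064.
Total lost output = 2159 + 1175 + 2700 + 1064 = 7098 billion.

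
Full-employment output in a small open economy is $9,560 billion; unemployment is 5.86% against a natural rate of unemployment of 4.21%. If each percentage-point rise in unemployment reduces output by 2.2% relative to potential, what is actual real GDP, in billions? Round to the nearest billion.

$9,213 billion

Unemployment gap = 5.86 - 4.21 = 1.65 points, so the output gap is -2.2 × 1.65 = -3.63%.
Actual GDP = 9560 × (1 - 3.63/100) = 9560 × 0.9637 ≈ 9213 billion.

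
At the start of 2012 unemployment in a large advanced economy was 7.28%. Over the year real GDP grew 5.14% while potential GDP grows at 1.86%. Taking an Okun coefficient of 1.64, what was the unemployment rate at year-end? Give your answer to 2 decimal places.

5.28%

Growth-rate Okun's law: g_Y = g_Y* - β × Δu, so Δu = (g_Y* - g_Y)/β.
Δu = (1.86 - 5.14)/1.64 = -3.28/1.64 = -2.00 percentage points.
Year-end unemployment = 7.28 - 2 = 5.28%.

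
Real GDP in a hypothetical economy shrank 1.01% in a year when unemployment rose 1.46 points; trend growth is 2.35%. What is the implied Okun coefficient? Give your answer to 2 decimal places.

Growth form: g_Y = g_Y* - β × Δu, so β = (g_Y* - g_Y)/Δu.
β = (2.35 + 1.01)/1.46 = 3.36/1.46 = 2.30.

β ≈ 2.30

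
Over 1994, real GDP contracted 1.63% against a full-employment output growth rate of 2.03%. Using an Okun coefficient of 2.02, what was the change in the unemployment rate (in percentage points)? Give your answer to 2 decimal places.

Growth-rate Okun's law: g_Y = g_Y* - β × Δu, so Δu = (g_Y* - g_Y)/β.
Δu = (2.03 + 1.63)/2.02 = 3.66/2.02 = 1.81 percentage points.

1.81 percentage points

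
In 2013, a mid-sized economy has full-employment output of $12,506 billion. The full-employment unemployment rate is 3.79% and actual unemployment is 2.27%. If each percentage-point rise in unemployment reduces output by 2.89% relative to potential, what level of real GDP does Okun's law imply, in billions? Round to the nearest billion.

Unemployment gap = 2.27 - 3.79 = -1.52 points, so the output gap is -2.89 × (-1.52) = 4.3928%.
Actual GDP = 12506 × (1 + 4.3928/100) = 12506 × 1.043928 ≈ 13055 billion.

$13,055 billion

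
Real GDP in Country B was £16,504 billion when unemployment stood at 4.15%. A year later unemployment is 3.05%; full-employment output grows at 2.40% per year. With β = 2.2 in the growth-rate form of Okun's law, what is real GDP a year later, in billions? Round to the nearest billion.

Δu = 3.05 - 4.15 = -1.1 points.
Okun's law (growth form): g_Y = g_Y* - β × Δu = 2.40 - 2.2 × (-1.10) = 2.4 + 2.42 = 4.82%.
Real GDP in the next year = 16504 × (1 + 4.82/100) = 16504 × 1.0482 ≈ 17299 billion.

£17,299 billion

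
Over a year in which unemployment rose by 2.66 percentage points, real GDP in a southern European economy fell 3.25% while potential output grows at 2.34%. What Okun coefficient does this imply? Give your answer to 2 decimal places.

β ≈ 2.10

Growth form: g_Y = g_Y* - β × Δu, so β = (g_Y* - g_Y)/Δu.
β = (2.34 + 3.25)/2.66 = 5.59/2.66 = 2.10.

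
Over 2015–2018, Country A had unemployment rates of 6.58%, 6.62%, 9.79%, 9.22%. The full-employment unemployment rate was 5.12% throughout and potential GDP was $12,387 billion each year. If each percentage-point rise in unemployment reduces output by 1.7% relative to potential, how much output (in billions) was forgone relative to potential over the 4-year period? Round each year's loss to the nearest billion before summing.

$2,469 billion

Year 2015: gap = -1.7 × (6.58 - 5.12) = -2.482%, loss ≈ 12387 × 2.482/100 ≈ 307.
Year 2016: gap = -1.7 × (6.62 - 5.12) = -2.55%, loss ≈ 12387 × 2.55/100 ≈ 316.
Year 2017: gap = -1.7 × (9.79 - 5.12) = -7.939%, loss ≈ 12387 × 7.939/100 ≈ 983.
Year 2018: gap = -1.7 × (9.22 - 5.12) = -6.97%, loss ≈ 12387 × 6.97/100 ≈ 863.
Total lost output = 307 + 316 + 983 + 863 = 2469 billion.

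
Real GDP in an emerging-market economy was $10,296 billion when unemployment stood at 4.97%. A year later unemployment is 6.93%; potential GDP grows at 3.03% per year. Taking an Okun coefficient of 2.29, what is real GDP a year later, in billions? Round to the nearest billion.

Δu = 6.93 - 4.97 = 1.96 points.
Okun's law (growth form): g_Y = g_Y* - β × Δu = 3.03 - 2.29 × (1.96) = 3.03 - 4.4884 = -1.4584%.
Real GDP in the next year = 10296 × (1 - 1.4584/100) = 10296 × 0.985416 ≈ 10146 billion.

$10,146 billion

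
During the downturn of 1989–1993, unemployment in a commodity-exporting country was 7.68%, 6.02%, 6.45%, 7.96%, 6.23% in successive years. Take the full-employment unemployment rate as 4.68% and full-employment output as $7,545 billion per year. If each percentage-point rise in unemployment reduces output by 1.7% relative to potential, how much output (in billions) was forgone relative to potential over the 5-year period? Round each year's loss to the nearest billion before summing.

Year 1989: gap = -1.7 × (7.68 - 4.68) = -5.1%, loss ≈ 7545 × 5.1/100 ≈ 385.
Year 1990: gap = -1.7 × (6.02 - 4.68) = -2.278%, loss ≈ 7545 × 2.278/100 ≈ 172.
Year 1991: gap = -1.7 × (6.45 - 4.68) = -3.009%, loss ≈ 7545 × 3.009/100 ≈ 227.
Year 1992: gap = -1.7 × (7.96 - 4.68) = -5.576%, loss ≈ 7545 × 5.576/100 ≈ 421.
Year 1993: gap = -1.7 × (6.23 - 4.68) = -2.635%, loss ≈ 7545 × 2.635/100 ≈ 199.
Total lost output = 385 + 172 + 227 + 421 + 199 = 1404 billion.

$1,404 billion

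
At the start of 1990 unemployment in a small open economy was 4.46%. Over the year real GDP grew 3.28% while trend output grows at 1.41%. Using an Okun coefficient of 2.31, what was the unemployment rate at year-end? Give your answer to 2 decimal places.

Growth-rate Okun's law: g_Y = g_Y* - β × Δu, so Δu = (g_Y* - g_Y)/β.
Δu = (1.41 - 3.28)/2.31 = -1.87/2.31 = -0.81 percentage points.
Year-end unemployment = 4.46 - 0.81 = 3.65%.

3.65%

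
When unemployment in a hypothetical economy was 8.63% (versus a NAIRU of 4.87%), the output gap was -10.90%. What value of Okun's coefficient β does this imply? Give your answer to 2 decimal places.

Okun's law: output gap = -β × (u - u*).
-10.90 = -β × (8.63 - 4.87) = -β × 3.76, so β = 10.9/3.76 = 2.90.

β ≈ 2.90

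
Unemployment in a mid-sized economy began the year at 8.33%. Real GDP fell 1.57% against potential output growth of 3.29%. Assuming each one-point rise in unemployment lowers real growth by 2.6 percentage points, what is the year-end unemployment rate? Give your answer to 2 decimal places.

10.20%

Growth-rate Okun's law: g_Y = g_Y* - β × Δu, so Δu = (g_Y* - g_Y)/β.
Δu = (3.29 + 1.57)/2.6 = 4.86/2.6 = 1.87 percentage points.
Year-end unemployment = 8.33 + 1.87 = 10.20%.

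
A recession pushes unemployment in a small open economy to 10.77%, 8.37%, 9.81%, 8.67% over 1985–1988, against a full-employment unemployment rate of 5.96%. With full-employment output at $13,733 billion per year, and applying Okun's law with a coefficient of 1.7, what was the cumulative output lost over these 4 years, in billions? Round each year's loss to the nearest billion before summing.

Year 1985: gap = -1.7 × (10.77 - 5.96) = -8.177%, loss ≈ 13733 × 8.177/100 ≈ 1123.
Year 1986: gap = -1.7 × (8.37 - 5.96) = -4.097%, loss ≈ 13733 × 4.097/100 ≈ 563.
Year 1987: gap = -1.7 × (9.81 - 5.96) = -6.545%, loss ≈ 13733 × 6.545/100 ≈ 899.
Year 1988: gap = -1.7 × (8.67 - 5.96) = -4.607%, loss ≈ 13733 × 4.607/100 ≈ 633.
Total lost output = 1123 + 563 + 899 + 633 = 3218 billion.

$3,218 billion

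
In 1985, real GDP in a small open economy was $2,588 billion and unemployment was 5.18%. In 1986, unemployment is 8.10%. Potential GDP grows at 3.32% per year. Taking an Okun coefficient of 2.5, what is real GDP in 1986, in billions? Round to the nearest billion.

Δu = 8.1 - 5.18 = 2.92 points.
Okun's law (growth form): g_Y = g_Y* - β × Δu = 3.32 - 2.5 × (2.92) = 3.32 - 7.3 = -3.98%.
Real GDP in the next year = 2588 × (1 - 3.98/100) = 2588 × 0.9602 ≈ 2485 billion.

$2,485 billion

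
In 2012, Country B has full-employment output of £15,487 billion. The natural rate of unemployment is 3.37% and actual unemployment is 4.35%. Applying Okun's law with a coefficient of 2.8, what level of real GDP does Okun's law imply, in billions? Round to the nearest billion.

Unemployment gap = 4.35 - 3.37 = 0.98 points, so the output gap is -2.8 × 0.98 = -2.744%.
Actual GDP = 15487 × (1 - 2.744/100) = 15487 × 0.97256 ≈ 15062 billion.

£15,062 billion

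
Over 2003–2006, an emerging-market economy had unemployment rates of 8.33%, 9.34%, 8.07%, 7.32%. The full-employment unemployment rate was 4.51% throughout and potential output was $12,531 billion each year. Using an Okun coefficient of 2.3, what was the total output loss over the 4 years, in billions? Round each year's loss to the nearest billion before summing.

$4,329 billion

Year 2003: gap = -2.3 × (8.33 - 4.51) = -8.786%, loss ≈ 12531 × 8.786/100 ≈ 1101.
Year 2004: gap = -2.3 × (9.34 - 4.51) = -11.109%, loss ≈ 12531 × 11.109/100 ≈ 1392.
Year 2005: gap = -2.3 × (8.07 - 4.51) = -8.188%, loss ≈ 12531 × 8.188/100 ≈ 1026.
Year 2006: gap = -2.3 × (7.32 - 4.51) = -6.463%, loss ≈ 12531 × 6.463/100 ≈ 810.
Total lost output = 1101 + 1392 + 1026 + 810 = 4329 billion.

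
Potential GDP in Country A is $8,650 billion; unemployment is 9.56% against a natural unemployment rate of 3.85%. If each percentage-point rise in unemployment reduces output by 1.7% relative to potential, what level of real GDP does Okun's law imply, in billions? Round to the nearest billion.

$7,810 billion

Unemployment gap = 9.56 - 3.85 = 5.71 points, so the output gap is -1.7 × 5.71 = -9.707%.
Actual GDP = 8650 × (1 - 9.707/100) = 8650 × 0.90293 ≈ 7810 billion.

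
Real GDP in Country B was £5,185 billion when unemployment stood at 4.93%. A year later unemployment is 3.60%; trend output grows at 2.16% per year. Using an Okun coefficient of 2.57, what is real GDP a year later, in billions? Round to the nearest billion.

Δu = 3.6 - 4.93 = -1.33 points.
Okun's law (growth form): g_Y = g_Y* - β × Δu = 2.16 - 2.57 × (-1.33) = 2.16 + 3.4181 = 5.5781%.
Real GDP in the next year = 5185 × (1 + 5.5781/100) = 5185 × 1.055781 ≈ 5474 billion.

£5,474 billion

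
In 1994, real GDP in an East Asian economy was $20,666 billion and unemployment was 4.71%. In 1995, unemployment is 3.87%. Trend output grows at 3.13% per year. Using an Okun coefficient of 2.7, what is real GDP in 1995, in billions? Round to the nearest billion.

$21,782 billion

Δu = 3.87 - 4.71 = -0.84 points.
Okun's law (growth form): g_Y = g_Y* - β × Δu = 3.13 - 2.7 × (-0.84) = 3.13 + 2.268 = 5.398%.
Real GDP in the next year = 20666 × (1 + 5.398/100) = 20666 × 1.05398 ≈ 21782 billion.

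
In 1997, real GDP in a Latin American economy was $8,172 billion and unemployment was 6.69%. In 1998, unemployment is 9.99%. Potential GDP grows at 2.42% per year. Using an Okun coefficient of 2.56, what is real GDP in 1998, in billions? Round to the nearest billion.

Δu = 9.99 - 6.69 = 3.3 points.
Okun's law (growth form): g_Y = g_Y* - β × Δu = 2.42 - 2.56 × (3.30) = 2.42 - 8.448 = -6.028%.
Real GDP in the next year = 8172 × (1 - 6.028/100) = 8172 × 0.93972 ≈ 7679 billion.

$7,679 billion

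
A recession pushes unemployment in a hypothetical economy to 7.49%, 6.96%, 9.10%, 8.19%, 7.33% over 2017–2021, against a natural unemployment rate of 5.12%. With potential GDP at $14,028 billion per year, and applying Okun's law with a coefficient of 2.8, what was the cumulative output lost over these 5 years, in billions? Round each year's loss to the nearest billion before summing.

Year 2017: gap = -2.8 × (7.49 - 5.12) = -6.636%, loss ≈ 14028 × 6.636/100 ≈ 931.
Year 2018: gap = -2.8 × (6.96 - 5.12) = -5.152%, loss ≈ 14028 × 5.152/100 ≈ 723.
Year 2019: gap = -2.8 × (9.1 - 5.12) = -11.144%, loss ≈ 14028 × 11.144/100 ≈ 1563.
Year 2020: gap = -2.8 × (8.19 - 5.12) = -8.596%, loss ≈ 14028 × 8.596/100 ≈ 1206.
Year 2021: gap = -2.8 × (7.33 - 5.12) = -6.188%, loss ≈ 14028 × 6.188/100 ≈ 868.
Total lost output = 931 + 723 + 1563 + 1206 + 868 = 5291 billion.

$5,291 billion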